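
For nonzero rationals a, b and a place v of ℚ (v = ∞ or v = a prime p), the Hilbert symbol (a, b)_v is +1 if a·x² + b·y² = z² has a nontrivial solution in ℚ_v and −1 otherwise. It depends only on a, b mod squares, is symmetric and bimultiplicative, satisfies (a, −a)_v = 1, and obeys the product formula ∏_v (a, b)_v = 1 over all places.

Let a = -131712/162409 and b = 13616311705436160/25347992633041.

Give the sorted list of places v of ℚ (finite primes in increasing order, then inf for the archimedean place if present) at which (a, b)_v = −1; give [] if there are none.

[5, 19]

(a, b) ≡ (-42, 9690) mod (ℚ^×)²; places V = {2, 3, 5, 7, 13, 17, 19, 31, ∞}.
(a,b)_13: α=-2, u≡9; β=-4, v≡7 (mod 13); (9|13)=+1, (7|13)=-1; sign (−1)^0·+1^-4·-1^-2 = +1.
(a,b)_∞: sgn(-42)=−, sgn(9690)=+, so +1.
(a,b)_19: α=0, u≡14; β=1, v≡16 (mod 19); (14|19)=-1, (16|19)=+1; sign (−1)^0·-1^1·+1^0 = -1.
(a,b)_3: α=1, u≡1; β=7, v≡2 (mod 3); (1|3)=+1, (2|3)=-1; sign (−1)^1·+1^7·-1^1 = +1.
(a,b)_17: α=0, u≡9; β=1, v≡16 (mod 17); (9|17)=+1, (16|17)=+1; sign (−1)^0·+1^1·+1^0 = +1.
(a,b)_7: α=3, u≡4; β=6, v≡1 (mod 7); (4|7)=+1, (1|7)=+1; sign (−1)^0·+1^6·+1^3 = +1.
(a,b)_31: α=-2, u≡16; β=-6, v≡8 (mod 31); (16|31)=+1, (8|31)=+1; sign (−1)^0·+1^-6·+1^-2 = +1.
(a,b)_2: α=7, β=15; u≡3, v≡5 (mod 8); ε(u)ε(v)=1·0, αω(v)=7·1, βω(u)=15·1; sum ≡ 0  ⇒  +1.
(a,b)_5: α=0, u≡2; β=1, v≡2 (mod 5); (2|5)=-1, (2|5)=-1; sign (−1)^0·-1^1·-1^0 = -1.
(-42, 9690 / ℚ) ramifies at {5, 19}: a division algebra.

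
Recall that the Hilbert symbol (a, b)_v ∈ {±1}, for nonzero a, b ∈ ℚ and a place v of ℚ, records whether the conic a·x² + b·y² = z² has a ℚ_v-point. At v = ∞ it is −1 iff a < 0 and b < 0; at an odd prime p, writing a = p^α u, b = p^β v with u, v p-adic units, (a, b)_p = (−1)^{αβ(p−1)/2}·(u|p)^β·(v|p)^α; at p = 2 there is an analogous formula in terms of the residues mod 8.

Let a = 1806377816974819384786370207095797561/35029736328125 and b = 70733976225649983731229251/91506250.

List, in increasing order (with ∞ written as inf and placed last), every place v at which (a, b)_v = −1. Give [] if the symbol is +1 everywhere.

[2, 5, 17, 31]

(a, b) ≡ (85405, 113390) mod (ℚ^×)²; places V = {2, 3, 5, 7, 11, 13, 17, 19, 23, 29, 31, 37, ∞}.
(a,b)_13: α=2, u≡8; β=2, v≡10 (mod 13); (8|13)=-1, (10|13)=+1; sign (−1)^0·-1^2·+1^2 = +1.
(a,b)_31: α=5, u≡21; β=4, v≡21 (mod 31); (21|31)=-1, (21|31)=-1; sign (−1)^0·-1^4·-1^5 = -1.
(a,b)_3: α=4, u≡1; β=0, v≡2 (mod 3); (1|3)=+1, (2|3)=-1; sign (−1)^0·+1^0·-1^4 = +1.
(a,b)_19: α=3, u≡7; β=2, v≡5 (mod 19); (7|19)=+1, (5|19)=+1; sign (−1)^0·+1^2·+1^3 = +1.
(a,b)_∞: sgn(85405)=+, sgn(113390)=+, so +1.
(a,b)_5: α=-11, u≡4; β=-5, v≡3 (mod 5); (4|5)=+1, (3|5)=-1; sign (−1)^0·+1^-5·-1^-11 = -1.
(a,b)_2: α=0, β=-1; u≡5, v≡7 (mod 8); ε(u)ε(v)=0·1, αω(v)=0·0, βω(u)=-1·1; sum ≡ 1  ⇒  -1.
(a,b)_23: α=6, u≡13; β=5, v≡9 (mod 23); (13|23)=+1, (9|23)=+1; sign (−1)^0·+1^5·+1^6 = +1.
(a,b)_29: α=1, u≡5; β=1, v≡25 (mod 29); (5|29)=+1, (25|29)=+1; sign (−1)^0·+1^1·+1^1 = +1.
(a,b)_17: α=4, u≡5; β=3, v≡6 (mod 17); (5|17)=-1, (6|17)=-1; sign (−1)^0·-1^3·-1^4 = -1.
(a,b)_7: α=-2, u≡3; β=0, v≡1 (mod 7); (3|7)=-1, (1|7)=+1; sign (−1)^0·-1^0·+1^-2 = +1.
(a,b)_37: α=4, u≡30; β=2, v≡31 (mod 37); (30|37)=+1, (31|37)=-1; sign (−1)^0·+1^2·-1^4 = +1.
(a,b)_11: α=-4, u≡9; β=-4, v≡6 (mod 11); (9|11)=+1, (6|11)=-1; sign (−1)^0·+1^-4·-1^-4 = +1.
|Ram(85405, 113390)| = 4, even; anisotropic at {2, 5, 17, 31}.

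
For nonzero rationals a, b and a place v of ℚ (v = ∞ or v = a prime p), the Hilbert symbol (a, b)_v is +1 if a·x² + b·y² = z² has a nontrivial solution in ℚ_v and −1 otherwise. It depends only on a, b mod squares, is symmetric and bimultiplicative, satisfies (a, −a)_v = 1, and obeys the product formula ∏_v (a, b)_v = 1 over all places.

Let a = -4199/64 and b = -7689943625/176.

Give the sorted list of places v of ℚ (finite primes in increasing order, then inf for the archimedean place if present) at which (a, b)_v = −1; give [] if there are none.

Mod squares: a ≡ -4199, b ≡ -408595. Check v ∈ {∞, 2, 5, 7, 11, 13, 17, 19, 23}.
v=∞: -4199 < 0 and -408595 < 0  ⇒  (a,b)_∞ = -1.
v=2: v_2(a)=-6, v_2(b)=-4; units ≡ 1, 5 (mod 8); ε·ε+αω+βω = 0·0+-6·1+-4·0 ≡ 0  ⇒  (a,b)_2 = +1.
v=5: a=5^0·(≡4), b=5^3·(≡1) mod 5; (4|5)=+1, (1|5)=+1; (−1)^{0·3·2}·(+1)^3·(+1)^0 = +1.
v=19: a=19^1·(≡1), b=19^1·(≡8) mod 19; (1|19)=+1, (8|19)=-1; (−1)^{1·1·9}·(+1)^1·(-1)^1 = +1.
v=7: a=7^0·(≡1), b=7^2·(≡2) mod 7; (1|7)=+1, (2|7)=+1; (−1)^{0·2·3}·(+1)^2·(+1)^0 = +1.
v=23: a=23^0·(≡21), b=23^1·(≡7) mod 23; (21|23)=-1, (7|23)=-1; (−1)^{0·1·11}·(-1)^1·(-1)^0 = -1.
v=11: a=11^0·(≡4), b=11^-1·(≡2) mod 11; (4|11)=+1, (2|11)=-1; (−1)^{0·-1·5}·(+1)^-1·(-1)^0 = +1.
v=17: a=17^1·(≡15), b=17^1·(≡10) mod 17; (15|17)=+1, (10|17)=-1; (−1)^{1·1·8}·(+1)^1·(-1)^1 = -1.
v=13: a=13^1·(≡11), b=13^2·(≡2) mod 13; (11|13)=-1, (2|13)=-1; (−1)^{1·2·6}·(-1)^2·(-1)^1 = -1.
Ram(-4199, -408595) = {13, 17, 23, ∞}; no ℚ_13-point on the conic.

[13, 17, 23, inf]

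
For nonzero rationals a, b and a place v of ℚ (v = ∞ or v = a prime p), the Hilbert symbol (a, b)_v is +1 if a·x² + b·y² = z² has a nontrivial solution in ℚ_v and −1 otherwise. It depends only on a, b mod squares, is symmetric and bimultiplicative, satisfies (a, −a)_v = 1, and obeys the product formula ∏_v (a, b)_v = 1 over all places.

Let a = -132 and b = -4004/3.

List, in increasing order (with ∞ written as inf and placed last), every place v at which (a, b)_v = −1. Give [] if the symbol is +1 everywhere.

[3, 11, 13, inf]

(a, b) ≡ (-33, -3003) mod (ℚ^×)²; places V = {2, 3, 7, 11, 13, ∞}.
(a,b)_13: α=0, u≡11; β=1, v≡10 (mod 13); (11|13)=-1, (10|13)=+1; sign (−1)^0·-1^1·+1^0 = -1.
(a,b)_7: α=0, u≡1; β=1, v≡3 (mod 7); (1|7)=+1, (3|7)=-1; sign (−1)^0·+1^1·-1^0 = +1.
(a,b)_2: α=2, β=2; u≡7, v≡5 (mod 8); ε(u)ε(v)=1·0, αω(v)=2·1, βω(u)=2·0; sum ≡ 0  ⇒  +1.
(a,b)_3: α=1, u≡1; β=-1, v≡1 (mod 3); (1|3)=+1, (1|3)=+1; sign (−1)^1·+1^-1·+1^1 = -1.
(a,b)_11: α=1, u≡10; β=1, v≡7 (mod 11); (10|11)=-1, (7|11)=-1; sign (−1)^1·-1^1·-1^1 = -1.
(a,b)_∞: sgn(-33)=−, sgn(-3003)=−, so -1.
(-33, -3003 / ℚ) ramifies at {3, 11, 13, ∞}: a division algebra.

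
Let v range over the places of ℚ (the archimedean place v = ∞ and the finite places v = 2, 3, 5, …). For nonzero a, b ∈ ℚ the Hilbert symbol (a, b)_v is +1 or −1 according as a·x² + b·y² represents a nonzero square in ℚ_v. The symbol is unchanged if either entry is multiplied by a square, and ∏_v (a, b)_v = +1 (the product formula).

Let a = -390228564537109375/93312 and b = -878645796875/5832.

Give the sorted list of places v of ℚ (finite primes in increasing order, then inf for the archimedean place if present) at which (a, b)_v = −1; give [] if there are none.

(a, b) ≡ (-3230, -22) mod (ℚ^×)²; places V = {2, 3, 5, 7, 11, 17, 19, ∞}.
(a,b)_2: α=-7, β=-3; u≡1, v≡5 (mod 8); ε(u)ε(v)=0·0, αω(v)=-7·1, βω(u)=-3·0; sum ≡ 1  ⇒  -1.
(a,b)_17: α=3, u≡7; β=2, v≡6 (mod 17); (7|17)=-1, (6|17)=-1; sign (−1)^0·-1^2·-1^3 = -1.
(a,b)_7: α=2, u≡1; β=2, v≡3 (mod 7); (1|7)=+1, (3|7)=-1; sign (−1)^0·+1^2·-1^2 = +1.
(a,b)_11: α=2, u≡9; β=1, v≡9 (mod 11); (9|11)=+1, (9|11)=+1; sign (−1)^0·+1^1·+1^2 = +1.
(a,b)_3: α=-6, u≡1; β=-6, v≡2 (mod 3); (1|3)=+1, (2|3)=-1; sign (−1)^0·+1^-6·-1^-6 = +1.
(a,b)_5: α=9, u≡1; β=6, v≡2 (mod 5); (1|5)=+1, (2|5)=-1; sign (−1)^0·+1^6·-1^9 = -1.
(a,b)_19: α=3, u≡9; β=2, v≡6 (mod 19); (9|19)=+1, (6|19)=+1; sign (−1)^0·+1^2·+1^3 = +1.
(a,b)_∞: sgn(-3230)=−, sgn(-22)=−, so -1.
Ram(-3230, -22) = {2, 5, 17, ∞}; no ℚ_2-point on the conic.

[2, 5, 17, inf]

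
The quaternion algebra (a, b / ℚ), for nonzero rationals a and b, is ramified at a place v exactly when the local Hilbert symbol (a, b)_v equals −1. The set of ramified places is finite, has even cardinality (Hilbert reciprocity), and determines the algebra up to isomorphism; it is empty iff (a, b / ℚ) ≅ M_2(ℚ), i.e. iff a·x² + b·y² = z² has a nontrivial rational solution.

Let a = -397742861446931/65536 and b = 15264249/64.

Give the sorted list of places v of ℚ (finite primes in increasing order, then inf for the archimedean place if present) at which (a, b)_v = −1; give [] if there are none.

[7, 17]

Mod squares: a ≡ -11, b ≡ 90321. Check v ∈ {∞, 2, 3, 7, 11, 13, 17, 23}.
v=13: a=13^6·(≡11), b=13^2·(≡3) mod 13; (11|13)=-1, (3|13)=+1; (−1)^{6·2·6}·(-1)^2·(+1)^6 = +1.
v=∞: -11 < 0 and 90321 > 0  ⇒  (a,b)_∞ = +1.
v=3: a=3^0·(≡1), b=3^1·(≡2) mod 3; (1|3)=+1, (2|3)=-1; (−1)^{0·1·1}·(+1)^1·(-1)^0 = +1.
v=2: v_2(a)=-16, v_2(b)=-6; units ≡ 5, 1 (mod 8); ε·ε+αω+βω = 0·0+-16·0+-6·1 ≡ 0  ⇒  (a,b)_2 = +1.
v=7: a=7^2·(≡5), b=7^1·(≡2) mod 7; (5|7)=-1, (2|7)=+1; (−1)^{2·1·3}·(-1)^1·(+1)^2 = -1.
v=23: a=23^2·(≡13), b=23^1·(≡5) mod 23; (13|23)=+1, (5|23)=-1; (−1)^{2·1·11}·(+1)^1·(-1)^2 = +1.
v=11: a=11^1·(≡7), b=11^1·(≡1) mod 11; (7|11)=-1, (1|11)=+1; (−1)^{1·1·5}·(-1)^1·(+1)^1 = +1.
v=17: a=17^2·(≡7), b=17^1·(≡15) mod 17; (7|17)=-1, (15|17)=+1; (−1)^{2·1·8}·(-1)^1·(+1)^2 = -1.
|Ram(-11, 90321)| = 2, even; anisotropic at {7, 17}.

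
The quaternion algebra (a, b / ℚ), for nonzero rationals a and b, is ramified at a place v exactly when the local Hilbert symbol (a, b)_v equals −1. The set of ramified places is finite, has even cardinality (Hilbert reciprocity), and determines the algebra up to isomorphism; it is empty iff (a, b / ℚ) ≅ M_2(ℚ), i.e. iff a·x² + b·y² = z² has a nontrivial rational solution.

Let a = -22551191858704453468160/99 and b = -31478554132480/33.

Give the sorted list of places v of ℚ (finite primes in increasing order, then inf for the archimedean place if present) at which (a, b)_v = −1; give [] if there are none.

(a, b) ≡ (-715, -2310) mod (ℚ^×)²; places V = {2, 3, 5, 7, 11, 13, 31, ∞}.
(a,b)_5: α=1, u≡2; β=1, v≡3 (mod 5); (2|5)=-1, (3|5)=-1; sign (−1)^0·-1^1·-1^1 = +1.
(a,b)_11: α=-1, u≡5; β=-1, v≡6 (mod 11); (5|11)=+1, (6|11)=-1; sign (−1)^1·+1^-1·-1^-1 = +1.
(a,b)_3: α=-2, u≡2; β=-1, v≡1 (mod 3); (2|3)=-1, (1|3)=+1; sign (−1)^0·-1^-1·+1^-2 = -1.
(a,b)_31: α=4, u≡24; β=2, v≡11 (mod 31); (24|31)=-1, (11|31)=-1; sign (−1)^0·-1^2·-1^4 = +1.
(a,b)_7: α=2, u≡5; β=1, v≡5 (mod 7); (5|7)=-1, (5|7)=-1; sign (−1)^0·-1^1·-1^2 = -1.
(a,b)_∞: sgn(-715)=−, sgn(-2310)=−, so -1.
(a,b)_2: α=28, β=15; u≡5, v≡5 (mod 8); ε(u)ε(v)=0·0, αω(v)=28·1, βω(u)=15·1; sum ≡ 1  ⇒  -1.
(a,b)_13: α=5, u≡4; β=4, v≡1 (mod 13); (4|13)=+1, (1|13)=+1; sign (−1)^0·+1^4·+1^5 = +1.
(-715, -2310 / ℚ) ramifies at {2, 3, 7, ∞}: a division algebra.

[2, 3, 7, inf]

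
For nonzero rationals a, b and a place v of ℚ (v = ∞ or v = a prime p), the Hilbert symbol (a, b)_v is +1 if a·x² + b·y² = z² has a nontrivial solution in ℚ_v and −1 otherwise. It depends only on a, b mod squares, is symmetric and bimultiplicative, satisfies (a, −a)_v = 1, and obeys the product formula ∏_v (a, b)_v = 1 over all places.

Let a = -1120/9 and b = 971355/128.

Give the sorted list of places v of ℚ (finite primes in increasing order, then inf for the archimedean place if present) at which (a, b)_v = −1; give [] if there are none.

[3, 5, 7, 11]

Mod squares: a ≡ -70, b ≡ 2310. Check v ∈ {∞, 2, 3, 5, 7, 11, 29}.
v=∞: -70 < 0 and 2310 > 0  ⇒  (a,b)_∞ = +1.
v=5: a=5^1·(≡4), b=5^1·(≡2) mod 5; (4|5)=+1, (2|5)=-1; (−1)^{1·1·2}·(+1)^1·(-1)^1 = -1.
v=2: v_2(a)=5, v_2(b)=-7; units ≡ 5, 3 (mod 8); ε·ε+αω+βω = 0·1+5·1+-7·1 ≡ 0  ⇒  (a,b)_2 = +1.
v=29: a=29^0·(≡27), b=29^2·(≡2) mod 29; (27|29)=-1, (2|29)=-1; (−1)^{0·2·14}·(-1)^2·(-1)^0 = +1.
v=3: a=3^-2·(≡2), b=3^1·(≡2) mod 3; (2|3)=-1, (2|3)=-1; (−1)^{-2·1·1}·(-1)^1·(-1)^-2 = -1.
v=7: a=7^1·(≡4), b=7^1·(≡2) mod 7; (4|7)=+1, (2|7)=+1; (−1)^{1·1·3}·(+1)^1·(+1)^1 = -1.
v=11: a=11^0·(≡10), b=11^1·(≡9) mod 11; (10|11)=-1, (9|11)=+1; (−1)^{0·1·5}·(-1)^1·(+1)^0 = -1.
(-70, 2310 / ℚ) ramifies at {3, 5, 7, 11}: a division algebra.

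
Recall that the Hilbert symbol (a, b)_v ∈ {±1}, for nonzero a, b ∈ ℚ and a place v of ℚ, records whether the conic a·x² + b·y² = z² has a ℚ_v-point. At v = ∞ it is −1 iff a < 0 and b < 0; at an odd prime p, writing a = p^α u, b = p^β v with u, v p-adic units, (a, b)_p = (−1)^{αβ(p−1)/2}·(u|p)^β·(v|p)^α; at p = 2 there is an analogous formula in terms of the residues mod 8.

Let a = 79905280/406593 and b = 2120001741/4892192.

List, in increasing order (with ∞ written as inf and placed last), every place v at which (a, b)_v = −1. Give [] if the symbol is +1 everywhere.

(a, b) ≡ (4290, 858) mod (ℚ^×)²; places V = {2, 3, 5, 7, 11, 13, 17, 19, 23, 37, ∞}.
(a,b)_23: α=0, u≡9; β=-2, v≡20 (mod 23); (9|23)=+1, (20|23)=-1; sign (−1)^0·+1^-2·-1^0 = +1.
(a,b)_19: α=0, u≡8; β=2, v≡18 (mod 19); (8|19)=-1, (18|19)=-1; sign (−1)^0·-1^2·-1^0 = +1.
(a,b)_3: α=-3, u≡2; β=5, v≡1 (mod 3); (2|3)=-1, (1|3)=+1; sign (−1)^1·-1^5·+1^-3 = +1.
(a,b)_13: α=1, u≡6; β=3, v≡9 (mod 13); (6|13)=-1, (9|13)=+1; sign (−1)^0·-1^3·+1^1 = -1.
(a,b)_5: α=1, u≡2; β=0, v≡3 (mod 5); (2|5)=-1, (3|5)=-1; sign (−1)^0·-1^0·-1^1 = -1.
(a,b)_7: α=4, u≡6; β=0, v≡1 (mod 7); (6|7)=-1, (1|7)=+1; sign (−1)^0·-1^0·+1^4 = +1.
(a,b)_17: α=0, u≡11; β=-2, v≡1 (mod 17); (11|17)=-1, (1|17)=+1; sign (−1)^0·-1^-2·+1^0 = +1.
(a,b)_2: α=9, β=-5; u≡1, v≡5 (mod 8); ε(u)ε(v)=0·0, αω(v)=9·1, βω(u)=-5·0; sum ≡ 1  ⇒  -1.
(a,b)_11: α=-1, u≡5; β=1, v≡9 (mod 11); (5|11)=+1, (9|11)=+1; sign (−1)^1·+1^1·+1^-1 = -1.
(a,b)_∞: sgn(4290)=+, sgn(858)=+, so +1.
(a,b)_37: α=-2, u≡6; β=0, v≡28 (mod 37); (6|37)=-1, (28|37)=+1; sign (−1)^0·-1^0·+1^-2 = +1.
Ram(4290, 858) = {2, 5, 11, 13}; no ℚ_2-point on the conic.

[2, 5, 11, 13]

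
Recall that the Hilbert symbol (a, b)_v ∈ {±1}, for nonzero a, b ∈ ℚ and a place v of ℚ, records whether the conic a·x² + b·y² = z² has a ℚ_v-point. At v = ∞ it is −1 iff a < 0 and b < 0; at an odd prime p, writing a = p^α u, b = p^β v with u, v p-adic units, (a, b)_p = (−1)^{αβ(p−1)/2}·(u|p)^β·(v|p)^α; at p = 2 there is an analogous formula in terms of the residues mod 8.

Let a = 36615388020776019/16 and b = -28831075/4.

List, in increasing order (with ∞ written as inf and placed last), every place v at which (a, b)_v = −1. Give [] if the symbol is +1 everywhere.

Mod squares: a ≡ 3059, b ≡ -1153243. Check v ∈ {∞, 2, 3, 5, 7, 13, 19, 23, 29}.
v=23: a=23^3·(≡13), b=23^1·(≡11) mod 23; (13|23)=+1, (11|23)=-1; (−1)^{3·1·11}·(+1)^1·(-1)^3 = +1.
v=13: a=13^2·(≡12), b=13^1·(≡3) mod 13; (12|13)=+1, (3|13)=+1; (−1)^{2·1·6}·(+1)^1·(+1)^2 = +1.
v=19: a=19^3·(≡1), b=19^1·(≡12) mod 19; (1|19)=+1, (12|19)=-1; (−1)^{3·1·9}·(+1)^1·(-1)^3 = +1.
v=3: a=3^2·(≡2), b=3^0·(≡2) mod 3; (2|3)=-1, (2|3)=-1; (−1)^{2·0·1}·(-1)^0·(-1)^2 = +1.
v=2: v_2(a)=-4, v_2(b)=-2; units ≡ 3, 5 (mod 8); ε·ε+αω+βω = 1·0+-4·1+-2·1 ≡ 0  ⇒  (a,b)_2 = +1.
v=7: a=7^3·(≡6), b=7^1·(≡3) mod 7; (6|7)=-1, (3|7)=-1; (−1)^{3·1·3}·(-1)^1·(-1)^3 = -1.
v=29: a=29^2·(≡11), b=29^1·(≡8) mod 29; (11|29)=-1, (8|29)=-1; (−1)^{2·1·14}·(-1)^1·(-1)^2 = -1.
v=5: a=5^0·(≡4), b=5^2·(≡3) mod 5; (4|5)=+1, (3|5)=-1; (−1)^{0·2·2}·(+1)^2·(-1)^0 = +1.
v=∞: 3059 > 0 and -1153243 < 0  ⇒  (a,b)_∞ = +1.
Ram(3059, -1153243) = {7, 29}; no ℚ_7-point on the conic.

[7, 29]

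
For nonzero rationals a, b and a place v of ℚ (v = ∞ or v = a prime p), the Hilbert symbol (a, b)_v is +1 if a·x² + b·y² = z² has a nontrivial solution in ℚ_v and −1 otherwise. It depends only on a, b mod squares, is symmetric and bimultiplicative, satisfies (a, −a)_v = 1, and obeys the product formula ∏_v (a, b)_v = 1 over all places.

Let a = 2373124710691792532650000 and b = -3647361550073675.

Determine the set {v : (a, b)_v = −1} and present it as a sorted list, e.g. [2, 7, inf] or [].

[5, 7]

Mod squares: a ≡ 4238785, b ≡ -203. Check v ∈ {∞, 2, 5, 7, 23, 29, 31, 41}.
v=29: a=29^5·(≡28), b=29^3·(≡28) mod 29; (28|29)=+1, (28|29)=+1; (−1)^{5·3·14}·(+1)^3·(+1)^5 = +1.
v=∞: 4238785 > 0 and -203 < 0  ⇒  (a,b)_∞ = +1.
v=5: a=5^5·(≡3), b=5^2·(≡3) mod 5; (3|5)=-1, (3|5)=-1; (−1)^{5·2·2}·(-1)^2·(-1)^5 = -1.
v=41: a=41^3·(≡29), b=41^2·(≡4) mod 41; (29|41)=-1, (4|41)=+1; (−1)^{3·2·20}·(-1)^2·(+1)^3 = +1.
v=2: v_2(a)=4, v_2(b)=0; units ≡ 1, 5 (mod 8); ε·ε+αω+βω = 0·0+4·1+0·0 ≡ 0  ⇒  (a,b)_2 = +1.
v=31: a=31^3·(≡16), b=31^2·(≡8) mod 31; (16|31)=+1, (8|31)=+1; (−1)^{3·2·15}·(+1)^2·(+1)^3 = +1.
v=7: a=7^2·(≡5), b=7^1·(≡3) mod 7; (5|7)=-1, (3|7)=-1; (−1)^{2·1·3}·(-1)^1·(-1)^2 = -1.
v=23: a=23^1·(≡7), b=23^2·(≡18) mod 23; (7|23)=-1, (18|23)=+1; (−1)^{1·2·11}·(-1)^2·(+1)^1 = +1.
(4238785, -203 / ℚ) ramifies at {5, 7}: a division algebra.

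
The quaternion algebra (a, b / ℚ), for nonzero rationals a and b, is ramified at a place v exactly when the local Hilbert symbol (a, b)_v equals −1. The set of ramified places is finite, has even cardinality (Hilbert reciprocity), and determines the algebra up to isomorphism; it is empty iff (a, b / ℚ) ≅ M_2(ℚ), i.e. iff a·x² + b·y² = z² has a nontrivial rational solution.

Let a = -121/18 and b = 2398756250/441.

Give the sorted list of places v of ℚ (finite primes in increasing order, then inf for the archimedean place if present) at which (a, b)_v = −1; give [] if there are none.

[2, 5, 23, 37]

(a, b) ≡ (-2, 3838010) mod (ℚ^×)²; places V = {2, 3, 5, 7, 11, 23, 37, 41, ∞}.
(a,b)_∞: sgn(-2)=−, sgn(3838010)=+, so +1.
(a,b)_11: α=2, u≡3; β=1, v≡9 (mod 11); (3|11)=+1, (9|11)=+1; sign (−1)^0·+1^1·+1^2 = +1.
(a,b)_37: α=0, u≡20; β=1, v≡13 (mod 37); (20|37)=-1, (13|37)=-1; sign (−1)^0·-1^1·-1^0 = -1.
(a,b)_2: α=-1, β=1; u≡7, v≡5 (mod 8); ε(u)ε(v)=1·0, αω(v)=-1·1, βω(u)=1·0; sum ≡ 1  ⇒  -1.
(a,b)_5: α=0, u≡3; β=5, v≡2 (mod 5); (3|5)=-1, (2|5)=-1; sign (−1)^0·-1^5·-1^0 = -1.
(a,b)_23: α=0, u≡15; β=1, v≡5 (mod 23); (15|23)=-1, (5|23)=-1; sign (−1)^0·-1^1·-1^0 = -1.
(a,b)_3: α=-2, u≡1; β=-2, v≡2 (mod 3); (1|3)=+1, (2|3)=-1; sign (−1)^0·+1^-2·-1^-2 = +1.
(a,b)_41: α=0, u≡32; β=1, v≡34 (mod 41); (32|41)=+1, (34|41)=-1; sign (−1)^0·+1^1·-1^0 = +1.
(a,b)_7: α=0, u≡3; β=-2, v≡1 (mod 7); (3|7)=-1, (1|7)=+1; sign (−1)^0·-1^-2·+1^0 = +1.
(-2, 3838010 / ℚ) ramifies at {2, 5, 23, 37}: a division algebra.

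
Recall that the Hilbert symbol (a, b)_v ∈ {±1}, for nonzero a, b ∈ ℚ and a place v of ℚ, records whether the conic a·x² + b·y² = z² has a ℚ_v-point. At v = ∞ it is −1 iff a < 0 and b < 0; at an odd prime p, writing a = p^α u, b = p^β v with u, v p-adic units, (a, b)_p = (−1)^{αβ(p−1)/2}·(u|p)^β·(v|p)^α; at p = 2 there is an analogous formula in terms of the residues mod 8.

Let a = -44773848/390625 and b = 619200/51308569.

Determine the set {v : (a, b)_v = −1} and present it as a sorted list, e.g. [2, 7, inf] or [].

Mod squares: a ≡ -518, b ≡ 43. Check v ∈ {∞, 2, 3, 5, 7, 13, 19, 29, 37, 43}.
v=2: v_2(a)=3, v_2(b)=6; units ≡ 5, 3 (mod 8); ε·ε+αω+βω = 0·1+3·1+6·1 ≡ 1  ⇒  (a,b)_2 = -1.
v=37: a=37^1·(≡15), b=37^0·(≡14) mod 37; (15|37)=-1, (14|37)=-1; (−1)^{1·0·18}·(-1)^0·(-1)^1 = -1.
v=43: a=43^0·(≡9), b=43^1·(≡11) mod 43; (9|43)=+1, (11|43)=+1; (−1)^{0·1·21}·(+1)^1·(+1)^0 = +1.
v=3: a=3^2·(≡1), b=3^2·(≡1) mod 3; (1|3)=+1, (1|3)=+1; (−1)^{2·2·1}·(+1)^2·(+1)^2 = +1.
v=5: a=5^-8·(≡2), b=5^2·(≡2) mod 5; (2|5)=-1, (2|5)=-1; (−1)^{-8·2·2}·(-1)^2·(-1)^-8 = +1.
v=13: a=13^0·(≡11), b=13^-2·(≡3) mod 13; (11|13)=-1, (3|13)=+1; (−1)^{0·-2·6}·(-1)^-2·(+1)^0 = +1.
v=29: a=29^0·(≡22), b=29^-2·(≡26) mod 29; (22|29)=+1, (26|29)=-1; (−1)^{0·-2·14}·(+1)^-2·(-1)^0 = +1.
v=7: a=7^5·(≡6), b=7^0·(≡2) mod 7; (6|7)=-1, (2|7)=+1; (−1)^{5·0·3}·(-1)^0·(+1)^5 = +1.
v=∞: -518 < 0 and 43 > 0  ⇒  (a,b)_∞ = +1.
v=19: a=19^0·(≡8), b=19^-2·(≡1) mod 19; (8|19)=-1, (1|19)=+1; (−1)^{0·-2·9}·(-1)^-2·(+1)^0 = +1.
(-518, 43 / ℚ) ramifies at {2, 37}: a division algebra.

[2, 37]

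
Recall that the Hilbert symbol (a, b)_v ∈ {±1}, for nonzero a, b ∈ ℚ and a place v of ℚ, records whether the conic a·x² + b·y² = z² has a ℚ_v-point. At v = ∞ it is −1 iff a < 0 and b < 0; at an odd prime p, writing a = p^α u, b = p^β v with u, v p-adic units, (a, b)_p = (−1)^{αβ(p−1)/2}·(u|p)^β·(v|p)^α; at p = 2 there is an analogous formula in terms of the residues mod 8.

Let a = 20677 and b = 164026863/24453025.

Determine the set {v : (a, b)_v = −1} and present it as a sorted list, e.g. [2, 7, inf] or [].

[11, 13, 23, 29]

Mod squares: a ≡ 20677, b ≡ 143. Check v ∈ {∞, 2, 3, 5, 7, 11, 13, 17, 23, 29, 31, 43}.
v=2: v_2(a)=0, v_2(b)=0; units ≡ 5, 7 (mod 8); ε·ε+αω+βω = 0·1+0·0+0·1 ≡ 0  ⇒  (a,b)_2 = +1.
v=31: a=31^1·(≡16), b=31^0·(≡16) mod 31; (16|31)=+1, (16|31)=+1; (−1)^{1·0·15}·(+1)^0·(+1)^1 = +1.
v=11: a=11^0·(≡8), b=11^1·(≡7) mod 11; (8|11)=-1, (7|11)=-1; (−1)^{0·1·5}·(-1)^1·(-1)^0 = -1.
v=3: a=3^0·(≡1), b=3^4·(≡2) mod 3; (1|3)=+1, (2|3)=-1; (−1)^{0·4·1}·(+1)^4·(-1)^0 = +1.
v=23: a=23^1·(≡2), b=23^-2·(≡15) mod 23; (2|23)=+1, (15|23)=-1; (−1)^{1·-2·11}·(+1)^-2·(-1)^1 = -1.
v=29: a=29^1·(≡17), b=29^0·(≡26) mod 29; (17|29)=-1, (26|29)=-1; (−1)^{1·0·14}·(-1)^0·(-1)^1 = -1.
v=7: a=7^0·(≡6), b=7^2·(≡5) mod 7; (6|7)=-1, (5|7)=-1; (−1)^{0·2·3}·(-1)^2·(-1)^0 = +1.
v=17: a=17^0·(≡5), b=17^2·(≡14) mod 17; (5|17)=-1, (14|17)=-1; (−1)^{0·2·8}·(-1)^2·(-1)^0 = +1.
v=13: a=13^0·(≡7), b=13^1·(≡11) mod 13; (7|13)=-1, (11|13)=-1; (−1)^{0·1·6}·(-1)^1·(-1)^0 = -1.
v=43: a=43^0·(≡37), b=43^-2·(≡38) mod 43; (37|43)=-1, (38|43)=+1; (−1)^{0·-2·21}·(-1)^-2·(+1)^0 = +1.
v=∞: 20677 > 0 and 143 > 0  ⇒  (a,b)_∞ = +1.
v=5: a=5^0·(≡2), b=5^-2·(≡3) mod 5; (2|5)=-1, (3|5)=-1; (−1)^{0·-2·2}·(-1)^-2·(-1)^0 = +1.
(20677, 143 / ℚ) ramifies at {11, 13, 23, 29}: a division algebra.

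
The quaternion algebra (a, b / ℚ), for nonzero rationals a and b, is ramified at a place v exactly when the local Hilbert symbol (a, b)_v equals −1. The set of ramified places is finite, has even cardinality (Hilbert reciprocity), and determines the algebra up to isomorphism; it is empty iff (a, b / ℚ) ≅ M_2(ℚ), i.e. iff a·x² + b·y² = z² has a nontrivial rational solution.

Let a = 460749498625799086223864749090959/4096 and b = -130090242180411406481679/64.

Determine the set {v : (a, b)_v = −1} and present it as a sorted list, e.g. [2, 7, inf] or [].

Mod squares: a ≡ 676039, b ≡ -31. Check v ∈ {∞, 2, 3, 7, 13, 17, 19, 23, 31}.
v=3: a=3^8·(≡1), b=3^8·(≡2) mod 3; (1|3)=+1, (2|3)=-1; (−1)^{8·8·1}·(+1)^8·(-1)^8 = +1.
v=17: a=17^3·(≡13), b=17^2·(≡10) mod 17; (13|17)=+1, (10|17)=-1; (−1)^{3·2·8}·(+1)^2·(-1)^3 = -1.
v=13: a=13^9·(≡1), b=13^6·(≡7) mod 13; (1|13)=+1, (7|13)=-1; (−1)^{9·6·6}·(+1)^6·(-1)^9 = -1.
v=19: a=19^3·(≡10), b=19^2·(≡4) mod 19; (10|19)=-1, (4|19)=+1; (−1)^{3·2·9}·(-1)^2·(+1)^3 = +1.
v=7: a=7^5·(≡3), b=7^4·(≡4) mod 7; (3|7)=-1, (4|7)=+1; (−1)^{5·4·3}·(-1)^4·(+1)^5 = +1.
v=31: a=31^2·(≡24), b=31^1·(≡24) mod 31; (24|31)=-1, (24|31)=-1; (−1)^{2·1·15}·(-1)^1·(-1)^2 = -1.
v=∞: 676039 > 0 and -31 < 0  ⇒  (a,b)_∞ = +1.
v=23: a=23^3·(≡17), b=23^2·(≡17) mod 23; (17|23)=-1, (17|23)=-1; (−1)^{3·2·11}·(-1)^2·(-1)^3 = -1.
v=2: v_2(a)=-12, v_2(b)=-6; units ≡ 7, 1 (mod 8); ε·ε+αω+βω = 1·0+-12·0+-6·0 ≡ 0  ⇒  (a,b)_2 = +1.
Ram(676039, -31) = {13, 17, 23, 31}; no ℚ_13-point on the conic.

[13, 17, 23, 31]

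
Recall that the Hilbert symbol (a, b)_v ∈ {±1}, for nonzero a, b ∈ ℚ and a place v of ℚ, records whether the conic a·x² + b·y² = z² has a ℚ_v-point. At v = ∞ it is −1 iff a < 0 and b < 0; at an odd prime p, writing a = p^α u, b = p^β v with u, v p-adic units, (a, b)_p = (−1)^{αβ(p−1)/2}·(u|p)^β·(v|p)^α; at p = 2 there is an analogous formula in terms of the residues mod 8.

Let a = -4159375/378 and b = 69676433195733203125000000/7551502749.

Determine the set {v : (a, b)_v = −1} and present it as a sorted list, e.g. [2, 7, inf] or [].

(a, b) ≡ (-2310, 273) mod (ℚ^×)²; places V = {2, 3, 5, 7, 11, 13, 23, 43, ∞}.
(a,b)_11: α=3, u≡8; β=10, v≡3 (mod 11); (8|11)=-1, (3|11)=+1; sign (−1)^0·-1^10·+1^3 = +1.
(a,b)_2: α=-1, β=6; u≡5, v≡1 (mod 8); ε(u)ε(v)=0·0, αω(v)=-1·0, βω(u)=6·1; sum ≡ 0  ⇒  +1.
(a,b)_3: α=-3, u≡1; β=-5, v≡1 (mod 3); (1|3)=+1, (1|3)=+1; sign (−1)^1·+1^-5·+1^-3 = -1.
(a,b)_23: α=0, u≡6; β=2, v≡22 (mod 23); (6|23)=+1, (22|23)=-1; sign (−1)^0·+1^2·-1^0 = +1.
(a,b)_13: α=0, u≡1; β=1, v≡7 (mod 13); (1|13)=+1, (7|13)=-1; sign (−1)^0·+1^1·-1^0 = +1.
(a,b)_43: α=0, u≡27; β=-2, v≡16 (mod 43); (27|43)=-1, (16|43)=+1; sign (−1)^0·-1^-2·+1^0 = +1.
(a,b)_∞: sgn(-2310)=−, sgn(273)=+, so +1.
(a,b)_5: α=5, u≡3; β=14, v≡2 (mod 5); (3|5)=-1, (2|5)=-1; sign (−1)^0·-1^14·-1^5 = -1.
(a,b)_7: α=-1, u≡5; β=-5, v≡4 (mod 7); (5|7)=-1, (4|7)=+1; sign (−1)^1·-1^-5·+1^-1 = +1.
(-2310, 273 / ℚ) ramifies at {3, 5}: a division algebra.

[3, 5]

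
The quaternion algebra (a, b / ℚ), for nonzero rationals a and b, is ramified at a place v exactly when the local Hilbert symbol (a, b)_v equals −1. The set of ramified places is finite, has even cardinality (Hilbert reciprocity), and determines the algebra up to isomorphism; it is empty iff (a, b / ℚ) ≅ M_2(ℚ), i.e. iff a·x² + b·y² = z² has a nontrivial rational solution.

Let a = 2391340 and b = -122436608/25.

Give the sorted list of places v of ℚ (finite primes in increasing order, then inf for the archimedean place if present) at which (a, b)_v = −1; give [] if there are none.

[5, 7]

Mod squares: a ≡ 597835, b ≡ -119567. Check v ∈ {∞, 2, 5, 7, 19, 29, 31}.
v=2: v_2(a)=2, v_2(b)=10; units ≡ 3, 1 (mod 8); ε·ε+αω+βω = 1·0+2·0+10·1 ≡ 0  ⇒  (a,b)_2 = +1.
v=∞: 597835 > 0 and -119567 < 0  ⇒  (a,b)_∞ = +1.
v=31: a=31^1·(≡12), b=31^1·(≡28) mod 31; (12|31)=-1, (28|31)=+1; (−1)^{1·1·15}·(-1)^1·(+1)^1 = +1.
v=29: a=29^1·(≡13), b=29^1·(≡4) mod 29; (13|29)=+1, (4|29)=+1; (−1)^{1·1·14}·(+1)^1·(+1)^1 = +1.
v=19: a=19^1·(≡4), b=19^1·(≡14) mod 19; (4|19)=+1, (14|19)=-1; (−1)^{1·1·9}·(+1)^1·(-1)^1 = +1.
v=5: a=5^1·(≡3), b=5^-2·(≡2) mod 5; (3|5)=-1, (2|5)=-1; (−1)^{1·-2·2}·(-1)^-2·(-1)^1 = -1.
v=7: a=7^1·(≡6), b=7^1·(≡3) mod 7; (6|7)=-1, (3|7)=-1; (−1)^{1·1·3}·(-1)^1·(-1)^1 = -1.
|Ram(597835, -119567)| = 2, even; anisotropic at {5, 7}.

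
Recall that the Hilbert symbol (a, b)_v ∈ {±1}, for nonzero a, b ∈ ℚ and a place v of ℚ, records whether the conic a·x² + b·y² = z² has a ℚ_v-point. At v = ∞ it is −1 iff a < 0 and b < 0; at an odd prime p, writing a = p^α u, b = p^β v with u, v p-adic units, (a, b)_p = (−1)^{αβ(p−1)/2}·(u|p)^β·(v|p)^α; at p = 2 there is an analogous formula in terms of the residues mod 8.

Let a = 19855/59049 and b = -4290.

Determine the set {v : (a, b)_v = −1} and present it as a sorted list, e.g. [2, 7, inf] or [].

[2, 5]

(a, b) ≡ (55, -4290) mod (ℚ^×)²; places V = {2, 3, 5, 11, 13, 19, ∞}.
(a,b)_∞: sgn(55)=+, sgn(-4290)=−, so +1.
(a,b)_19: α=2, u≡7; β=0, v≡4 (mod 19); (7|19)=+1, (4|19)=+1; sign (−1)^0·+1^0·+1^2 = +1.
(a,b)_2: α=0, β=1; u≡7, v≡7 (mod 8); ε(u)ε(v)=1·1, αω(v)=0·0, βω(u)=1·0; sum ≡ 1  ⇒  -1.
(a,b)_11: α=1, u≡1; β=1, v≡6 (mod 11); (1|11)=+1, (6|11)=-1; sign (−1)^1·+1^1·-1^1 = +1.
(a,b)_3: α=-10, u≡1; β=1, v≡1 (mod 3); (1|3)=+1, (1|3)=+1; sign (−1)^0·+1^1·+1^-10 = +1.
(a,b)_13: α=0, u≡10; β=1, v≡8 (mod 13); (10|13)=+1, (8|13)=-1; sign (−1)^0·+1^1·-1^0 = +1.
(a,b)_5: α=1, u≡4; β=1, v≡2 (mod 5); (4|5)=+1, (2|5)=-1; sign (−1)^0·+1^1·-1^1 = -1.
(55, -4290 / ℚ) ramifies at {2, 5}: a division algebra.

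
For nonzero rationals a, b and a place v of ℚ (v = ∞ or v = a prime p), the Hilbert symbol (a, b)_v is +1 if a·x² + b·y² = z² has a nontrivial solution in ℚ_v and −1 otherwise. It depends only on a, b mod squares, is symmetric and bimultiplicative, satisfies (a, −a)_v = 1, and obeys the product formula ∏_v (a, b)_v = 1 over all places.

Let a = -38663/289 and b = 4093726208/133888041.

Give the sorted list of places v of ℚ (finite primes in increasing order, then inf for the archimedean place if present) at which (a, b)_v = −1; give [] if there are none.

[17, 23]

(a, b) ≡ (-23, 782) mod (ℚ^×)²; places V = {2, 3, 7, 11, 13, 17, 19, 23, 29, 41, ∞}.
(a,b)_13: α=0, u≡4; β=2, v≡7 (mod 13); (4|13)=+1, (7|13)=-1; sign (−1)^0·+1^2·-1^0 = +1.
(a,b)_19: α=0, u≡10; β=-2, v≡2 (mod 19); (10|19)=-1, (2|19)=-1; sign (−1)^0·-1^-2·-1^0 = +1.
(a,b)_41: α=2, u≡9; β=0, v≡13 (mod 41); (9|41)=+1, (13|41)=-1; sign (−1)^0·+1^0·-1^2 = +1.
(a,b)_3: α=0, u≡1; β=-2, v≡2 (mod 3); (1|3)=+1, (2|3)=-1; sign (−1)^0·+1^-2·-1^0 = +1.
(a,b)_∞: sgn(-23)=−, sgn(782)=+, so +1.
(a,b)_11: α=0, u≡8; β=2, v≡1 (mod 11); (8|11)=-1, (1|11)=+1; sign (−1)^0·-1^2·+1^0 = +1.
(a,b)_2: α=0, β=9; u≡1, v≡7 (mod 8); ε(u)ε(v)=0·1, αω(v)=0·0, βω(u)=9·0; sum ≡ 0  ⇒  +1.
(a,b)_29: α=0, u≡6; β=-2, v≡1 (mod 29); (6|29)=+1, (1|29)=+1; sign (−1)^0·+1^-2·+1^0 = +1.
(a,b)_7: α=0, u≡6; β=-2, v≡5 (mod 7); (6|7)=-1, (5|7)=-1; sign (−1)^0·-1^-2·-1^0 = +1.
(a,b)_23: α=1, u≡14; β=1, v≡5 (mod 23); (14|23)=-1, (5|23)=-1; sign (−1)^1·-1^1·-1^1 = -1.
(a,b)_17: α=-2, u≡12; β=1, v≡5 (mod 17); (12|17)=-1, (5|17)=-1; sign (−1)^0·-1^1·-1^-2 = -1.
|Ram(-23, 782)| = 2, even; anisotropic at {17, 23}.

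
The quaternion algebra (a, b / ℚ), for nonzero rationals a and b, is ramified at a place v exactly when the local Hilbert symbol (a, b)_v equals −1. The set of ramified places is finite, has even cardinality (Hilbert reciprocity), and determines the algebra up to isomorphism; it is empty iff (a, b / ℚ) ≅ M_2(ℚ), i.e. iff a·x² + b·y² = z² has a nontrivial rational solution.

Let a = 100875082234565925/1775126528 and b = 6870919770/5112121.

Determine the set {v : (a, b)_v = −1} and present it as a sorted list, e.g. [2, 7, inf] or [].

[3, 13]

Mod squares: a ≡ 26, b ≡ 330. Check v ∈ {∞, 2, 3, 5, 7, 11, 13, 17, 19}.
v=∞: 26 > 0 and 330 > 0  ⇒  (a,b)_∞ = +1.
v=13: a=13^7·(≡8), b=13^4·(≡5) mod 13; (8|13)=-1, (5|13)=-1; (−1)^{7·4·6}·(-1)^4·(-1)^7 = -1.
v=7: a=7^-4·(≡3), b=7^-2·(≡1) mod 7; (3|7)=-1, (1|7)=+1; (−1)^{-4·-2·3}·(-1)^-2·(+1)^-4 = +1.
v=11: a=11^2·(≡9), b=11^1·(≡7) mod 11; (9|11)=+1, (7|11)=-1; (−1)^{2·1·5}·(+1)^1·(-1)^2 = +1.
v=2: v_2(a)=-11, v_2(b)=1; units ≡ 5, 5 (mod 8); ε·ε+αω+βω = 0·0+-11·1+1·1 ≡ 0  ⇒  (a,b)_2 = +1.
v=5: a=5^2·(≡4), b=5^1·(≡4) mod 5; (4|5)=+1, (4|5)=+1; (−1)^{2·1·2}·(+1)^1·(+1)^2 = +1.
v=19: a=19^-2·(≡6), b=19^-2·(≡1) mod 19; (6|19)=+1, (1|19)=+1; (−1)^{-2·-2·9}·(+1)^-2·(+1)^-2 = +1.
v=17: a=17^0·(≡2), b=17^-2·(≡6) mod 17; (2|17)=+1, (6|17)=-1; (−1)^{0·-2·8}·(+1)^-2·(-1)^0 = +1.
v=3: a=3^12·(≡2), b=3^7·(≡2) mod 3; (2|3)=-1, (2|3)=-1; (−1)^{12·7·1}·(-1)^7·(-1)^12 = -1.
(26, 330 / ℚ) ramifies at {3, 13}: a division algebra.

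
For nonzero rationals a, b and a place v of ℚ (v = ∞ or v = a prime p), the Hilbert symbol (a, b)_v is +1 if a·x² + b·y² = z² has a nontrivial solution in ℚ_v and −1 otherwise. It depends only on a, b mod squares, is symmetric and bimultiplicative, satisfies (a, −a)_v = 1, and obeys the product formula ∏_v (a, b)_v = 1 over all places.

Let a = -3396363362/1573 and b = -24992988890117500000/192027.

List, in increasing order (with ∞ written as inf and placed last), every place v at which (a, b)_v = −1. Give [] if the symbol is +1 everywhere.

[13, inf]

(a, b) ≡ (-26, -210) mod (ℚ^×)²; places V = {2, 3, 5, 7, 11, 13, 23, 29, ∞}.
(a,b)_23: α=0, u≡7; β=-2, v≡14 (mod 23); (7|23)=-1, (14|23)=-1; sign (−1)^0·-1^-2·-1^0 = +1.
(a,b)_11: α=-2, u≡2; β=-2, v≡7 (mod 11); (2|11)=-1, (7|11)=-1; sign (−1)^0·-1^-2·-1^-2 = +1.
(a,b)_2: α=1, β=5; u≡3, v≡7 (mod 8); ε(u)ε(v)=1·1, αω(v)=1·0, βω(u)=5·1; sum ≡ 0  ⇒  +1.
(a,b)_5: α=0, u≡1; β=7, v≡3 (mod 5); (1|5)=+1, (3|5)=-1; sign (−1)^0·+1^7·-1^0 = +1.
(a,b)_3: α=0, u≡1; β=-1, v≡2 (mod 3); (1|3)=+1, (2|3)=-1; sign (−1)^0·+1^-1·-1^0 = +1.
(a,b)_7: α=4, u≡1; β=5, v≡5 (mod 7); (1|7)=+1, (5|7)=-1; sign (−1)^0·+1^5·-1^4 = +1.
(a,b)_13: α=-1, u≡6; β=0, v≡11 (mod 13); (6|13)=-1, (11|13)=-1; sign (−1)^0·-1^0·-1^-1 = -1.
(a,b)_29: α=4, u≡10; β=6, v≡22 (mod 29); (10|29)=-1, (22|29)=+1; sign (−1)^0·-1^6·+1^4 = +1.
(a,b)_∞: sgn(-26)=−, sgn(-210)=−, so -1.
(-26, -210 / ℚ) ramifies at {13, ∞}: a division algebra.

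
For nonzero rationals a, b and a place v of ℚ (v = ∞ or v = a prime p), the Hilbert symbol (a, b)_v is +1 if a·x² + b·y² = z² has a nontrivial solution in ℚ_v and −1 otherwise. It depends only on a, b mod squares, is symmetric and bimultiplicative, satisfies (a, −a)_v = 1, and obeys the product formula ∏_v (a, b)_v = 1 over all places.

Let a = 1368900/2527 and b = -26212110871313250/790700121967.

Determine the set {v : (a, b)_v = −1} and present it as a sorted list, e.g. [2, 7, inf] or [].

[5, 13]

Mod squares: a ≡ 7, b ≡ -910. Check v ∈ {∞, 2, 3, 5, 7, 13, 19, 29, 31}.
v=13: a=13^2·(≡8), b=13^3·(≡8) mod 13; (8|13)=-1, (8|13)=-1; (−1)^{2·3·6}·(-1)^3·(-1)^2 = -1.
v=29: a=29^0·(≡25), b=29^2·(≡21) mod 29; (25|29)=+1, (21|29)=-1; (−1)^{0·2·14}·(+1)^2·(-1)^0 = +1.
v=3: a=3^4·(≡1), b=3^10·(≡2) mod 3; (1|3)=+1, (2|3)=-1; (−1)^{4·10·1}·(+1)^10·(-1)^4 = +1.
v=19: a=19^-2·(≡1), b=19^-6·(≡8) mod 19; (1|19)=+1, (8|19)=-1; (−1)^{-2·-6·9}·(+1)^-6·(-1)^-2 = +1.
v=7: a=7^-1·(≡2), b=7^-5·(≡5) mod 7; (2|7)=+1, (5|7)=-1; (−1)^{-1·-5·3}·(+1)^-5·(-1)^-1 = +1.
v=∞: 7 > 0 and -910 < 0  ⇒  (a,b)_∞ = +1.
v=2: v_2(a)=2, v_2(b)=1; units ≡ 7, 1 (mod 8); ε·ε+αω+βω = 1·0+2·0+1·0 ≡ 0  ⇒  (a,b)_2 = +1.
v=5: a=5^2·(≡3), b=5^3·(≡2) mod 5; (3|5)=-1, (2|5)=-1; (−1)^{2·3·2}·(-1)^3·(-1)^2 = -1.
v=31: a=31^0·(≡4), b=31^2·(≡18) mod 31; (4|31)=+1, (18|31)=+1; (−1)^{0·2·15}·(+1)^2·(+1)^0 = +1.
|Ram(7, -910)| = 2, even; anisotropic at {5, 13}.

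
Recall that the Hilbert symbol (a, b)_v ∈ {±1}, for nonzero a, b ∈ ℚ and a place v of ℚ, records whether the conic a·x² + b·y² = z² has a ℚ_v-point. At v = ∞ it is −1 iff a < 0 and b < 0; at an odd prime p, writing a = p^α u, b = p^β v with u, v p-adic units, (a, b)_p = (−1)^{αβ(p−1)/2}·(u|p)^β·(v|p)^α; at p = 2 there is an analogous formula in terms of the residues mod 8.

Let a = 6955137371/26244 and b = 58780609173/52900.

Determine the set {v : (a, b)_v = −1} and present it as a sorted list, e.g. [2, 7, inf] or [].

Mod squares: a ≡ 299, b ≡ 8959093. Check v ∈ {∞, 2, 3, 5, 7, 11, 13, 23, 31, 43, 47, 53}.
v=2: v_2(a)=-2, v_2(b)=-2; units ≡ 3, 5 (mod 8); ε·ε+αω+βω = 1·0+-2·1+-2·1 ≡ 0  ⇒  (a,b)_2 = +1.
v=47: a=47^0·(≡24), b=47^1·(≡8) mod 47; (24|47)=+1, (8|47)=+1; (−1)^{0·1·23}·(+1)^1·(+1)^0 = +1.
v=53: a=53^2·(≡2), b=53^0·(≡23) mod 53; (2|53)=-1, (23|53)=-1; (−1)^{2·0·26}·(-1)^0·(-1)^2 = +1.
v=11: a=11^0·(≡8), b=11^1·(≡5) mod 11; (8|11)=-1, (5|11)=+1; (−1)^{0·1·5}·(-1)^1·(+1)^0 = -1.
v=23: a=23^1·(≡16), b=23^-2·(≡2) mod 23; (16|23)=+1, (2|23)=+1; (−1)^{1·-2·11}·(+1)^-2·(+1)^1 = +1.
v=∞: 299 > 0 and 8959093 > 0  ⇒  (a,b)_∞ = +1.
v=43: a=43^0·(≡36), b=43^1·(≡40) mod 43; (36|43)=+1, (40|43)=+1; (−1)^{0·1·21}·(+1)^1·(+1)^0 = +1.
v=31: a=31^0·(≡19), b=31^1·(≡30) mod 31; (19|31)=+1, (30|31)=-1; (−1)^{0·1·15}·(+1)^1·(-1)^0 = +1.
v=5: a=5^0·(≡4), b=5^-2·(≡3) mod 5; (4|5)=+1, (3|5)=-1; (−1)^{0·-2·2}·(+1)^-2·(-1)^0 = +1.
v=7: a=7^2·(≡3), b=7^0·(≡6) mod 7; (3|7)=-1, (6|7)=-1; (−1)^{2·0·3}·(-1)^0·(-1)^2 = +1.
v=3: a=3^-8·(≡2), b=3^8·(≡1) mod 3; (2|3)=-1, (1|3)=+1; (−1)^{-8·8·1}·(-1)^8·(+1)^-8 = +1.
v=13: a=13^3·(≡10), b=13^1·(≡2) mod 13; (10|13)=+1, (2|13)=-1; (−1)^{3·1·6}·(+1)^1·(-1)^3 = -1.
(299, 8959093 / ℚ) ramifies at {11, 13}: a division algebra.

[11, 13]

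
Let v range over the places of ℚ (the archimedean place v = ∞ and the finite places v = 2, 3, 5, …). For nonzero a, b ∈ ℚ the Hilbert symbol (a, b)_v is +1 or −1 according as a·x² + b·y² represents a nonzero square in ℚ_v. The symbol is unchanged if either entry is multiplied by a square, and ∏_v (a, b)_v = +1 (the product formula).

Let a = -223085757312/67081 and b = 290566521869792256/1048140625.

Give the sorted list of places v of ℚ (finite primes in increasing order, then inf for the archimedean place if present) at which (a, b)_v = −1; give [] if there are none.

[2, 11, 31, 41]

(a, b) ≡ (-531278, 589) mod (ℚ^×)²; places V = {2, 3, 5, 7, 11, 19, 31, 37, 41, ∞}.
(a,b)_11: α=1, u≡1; β=2, v≡8 (mod 11); (1|11)=+1, (8|11)=-1; sign (−1)^0·+1^2·-1^1 = -1.
(a,b)_31: α=1, u≡16; β=1, v≡4 (mod 31); (16|31)=+1, (4|31)=+1; sign (−1)^1·+1^1·+1^1 = -1.
(a,b)_5: α=0, u≡3; β=-6, v≡1 (mod 5); (3|5)=-1, (1|5)=+1; sign (−1)^0·-1^-6·+1^0 = +1.
(a,b)_19: α=1, u≡16; β=3, v≡10 (mod 19); (16|19)=+1, (10|19)=-1; sign (−1)^1·+1^3·-1^1 = +1.
(a,b)_2: α=7, β=10; u≡1, v≡5 (mod 8); ε(u)ε(v)=0·0, αω(v)=7·1, βω(u)=10·0; sum ≡ 1  ⇒  -1.
(a,b)_∞: sgn(-531278)=−, sgn(589)=+, so +1.
(a,b)_41: α=1, u≡40; β=2, v≡29 (mod 41); (40|41)=+1, (29|41)=-1; sign (−1)^0·+1^2·-1^1 = -1.
(a,b)_3: α=8, u≡1; β=8, v≡1 (mod 3); (1|3)=+1, (1|3)=+1; sign (−1)^0·+1^8·+1^8 = +1.
(a,b)_37: α=-2, u≡24; β=-2, v≡30 (mod 37); (24|37)=-1, (30|37)=+1; sign (−1)^0·-1^-2·+1^-2 = +1.
(a,b)_7: α=-2, u≡4; β=-2, v≡1 (mod 7); (4|7)=+1, (1|7)=+1; sign (−1)^0·+1^-2·+1^-2 = +1.
|Ram(-531278, 589)| = 4, even; anisotropic at {2, 11, 31, 41}.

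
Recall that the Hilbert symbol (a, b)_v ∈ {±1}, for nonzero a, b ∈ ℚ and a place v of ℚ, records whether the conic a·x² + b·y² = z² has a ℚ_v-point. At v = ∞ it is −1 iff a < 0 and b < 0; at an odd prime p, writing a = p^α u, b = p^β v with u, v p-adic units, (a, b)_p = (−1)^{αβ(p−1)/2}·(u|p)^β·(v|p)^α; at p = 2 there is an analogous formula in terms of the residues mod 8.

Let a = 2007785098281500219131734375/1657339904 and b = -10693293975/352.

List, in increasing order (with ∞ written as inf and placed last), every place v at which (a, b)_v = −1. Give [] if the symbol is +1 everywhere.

[2, 3, 13, 29]

Mod squares: a ≡ 1812239, b ≡ -138138. Check v ∈ {∞, 2, 3, 5, 7, 11, 13, 19, 23, 29}.
v=5: a=5^6·(≡4), b=5^2·(≡3) mod 5; (4|5)=+1, (3|5)=-1; (−1)^{6·2·2}·(+1)^2·(-1)^6 = +1.
v=3: a=3^14·(≡2), b=3^5·(≡1) mod 3; (2|3)=-1, (1|3)=+1; (−1)^{14·5·1}·(-1)^5·(+1)^14 = -1.
v=11: a=11^-3·(≡6), b=11^-1·(≡1) mod 11; (6|11)=-1, (1|11)=+1; (−1)^{-3·-1·5}·(-1)^-1·(+1)^-3 = +1.
v=7: a=7^2·(≡4), b=7^1·(≡6) mod 7; (4|7)=+1, (6|7)=-1; (−1)^{2·1·3}·(+1)^1·(-1)^2 = +1.
v=∞: 1812239 > 0 and -138138 < 0  ⇒  (a,b)_∞ = +1.
v=19: a=19^-1·(≡4), b=19^0·(≡17) mod 19; (4|19)=+1, (17|19)=+1; (−1)^{-1·0·9}·(+1)^0·(+1)^-1 = +1.
v=29: a=29^5·(≡25), b=29^2·(≡26) mod 29; (25|29)=+1, (26|29)=-1; (−1)^{5·2·14}·(+1)^2·(-1)^5 = -1.
v=2: v_2(a)=-16, v_2(b)=-5; units ≡ 7, 3 (mod 8); ε·ε+αω+βω = 1·1+-16·1+-5·0 ≡ 1  ⇒  (a,b)_2 = -1.
v=23: a=23^3·(≡6), b=23^1·(≡22) mod 23; (6|23)=+1, (22|23)=-1; (−1)^{3·1·11}·(+1)^1·(-1)^3 = +1.
v=13: a=13^3·(≡9), b=13^1·(≡2) mod 13; (9|13)=+1, (2|13)=-1; (−1)^{3·1·6}·(+1)^1·(-1)^3 = -1.
Ram(1812239, -138138) = {2, 3, 13, 29}; no ℚ_2-point on the conic.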